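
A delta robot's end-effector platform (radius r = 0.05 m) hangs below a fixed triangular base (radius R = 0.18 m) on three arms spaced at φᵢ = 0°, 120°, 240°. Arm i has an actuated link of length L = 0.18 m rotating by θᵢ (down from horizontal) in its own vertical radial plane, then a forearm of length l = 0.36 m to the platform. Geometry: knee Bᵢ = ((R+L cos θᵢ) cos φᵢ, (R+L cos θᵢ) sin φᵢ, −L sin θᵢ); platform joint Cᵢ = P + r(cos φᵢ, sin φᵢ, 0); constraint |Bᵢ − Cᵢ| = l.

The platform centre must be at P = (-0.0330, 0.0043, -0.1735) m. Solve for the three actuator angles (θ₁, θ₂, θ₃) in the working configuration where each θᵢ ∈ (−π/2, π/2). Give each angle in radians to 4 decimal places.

θ₁ = 0.2619, θ₂ = -0.2620, θ₃ = -0.1747

rotate P by −φ1: (-0.0330, 0.0043, -0.1735)
  e−x'=0.1630;  (l²−L²−(e−x')²−y'²−z²)/2L = 0.1125
  θ1 = atan2(B,A) + arccos(C/0.2381) = 0.2619
φ2=120.0° → target in arm frame (0.0202, 0.0264)
  A=0.1098, B=-0.1735, C=(l²−L²−A²−y'²−z²)/(2L)=0.1510
  θ2 = atan2(B,A) + arccos(C/0.2053) = -0.2620
φ3=240.0° → target in arm frame (0.0128, -0.0307)
  A=0.1172, B=-0.1735, C=(l²−L²−A²−y'²−z²)/(2L)=0.1456
  θ3 = atan2(B,A) + arccos(C/0.2094) = -0.1747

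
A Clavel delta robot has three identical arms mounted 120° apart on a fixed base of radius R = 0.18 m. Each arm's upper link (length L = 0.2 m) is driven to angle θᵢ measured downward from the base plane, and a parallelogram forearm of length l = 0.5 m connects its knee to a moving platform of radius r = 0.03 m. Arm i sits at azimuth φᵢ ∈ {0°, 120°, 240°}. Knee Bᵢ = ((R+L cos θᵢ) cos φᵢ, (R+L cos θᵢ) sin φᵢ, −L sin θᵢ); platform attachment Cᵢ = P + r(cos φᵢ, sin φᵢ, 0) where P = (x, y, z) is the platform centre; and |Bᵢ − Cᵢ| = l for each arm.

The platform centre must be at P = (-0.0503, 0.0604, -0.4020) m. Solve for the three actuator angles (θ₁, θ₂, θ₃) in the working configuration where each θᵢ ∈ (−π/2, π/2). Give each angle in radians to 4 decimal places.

θ₁ = 0.4365, θ₂ = -0.0875, θ₃ = 0.3492

φ1=0.0° → target in arm frame (-0.0503, 0.0604)
  A cos θ + B sin θ = C:  0.2003·cos θ + -0.4020·sin θ = 0.0116
  γ=atan2(-0.4020,0.2003)=-1.1085;  ψ=arccos(0.0258)=1.5450;  θ1=γ+ψ≈0.4365
arm 2 (φ=120.0°): x'=0.0775, y'=0.0134
  e−x'=0.0725;  (l²−L²−(e−x')²−y'²−z²)/2L = 0.1074
  √(A²+B²)=0.4085;  θ2 = -1.3923+1.3048 ≈ -0.0875
arm 3 (φ=240.0°): x'=-0.0272, y'=-0.0738
  A cos θ + B sin θ = C:  0.1772·cos θ + -0.4020·sin θ = 0.0289
  θ3 = atan2(B,A) + arccos(C/0.4393) = 0.3492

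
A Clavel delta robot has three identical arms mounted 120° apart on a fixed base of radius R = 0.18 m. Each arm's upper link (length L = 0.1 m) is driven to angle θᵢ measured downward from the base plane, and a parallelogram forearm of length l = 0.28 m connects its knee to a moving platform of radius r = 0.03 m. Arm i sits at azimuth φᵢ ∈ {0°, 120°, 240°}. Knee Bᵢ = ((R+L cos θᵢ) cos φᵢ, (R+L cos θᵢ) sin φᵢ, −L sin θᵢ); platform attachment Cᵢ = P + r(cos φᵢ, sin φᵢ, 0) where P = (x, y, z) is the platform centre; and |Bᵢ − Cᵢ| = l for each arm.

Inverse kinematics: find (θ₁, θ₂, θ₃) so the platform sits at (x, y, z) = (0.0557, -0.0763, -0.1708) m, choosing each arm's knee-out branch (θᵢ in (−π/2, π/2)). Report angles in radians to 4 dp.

arm 1 (φ=0.0°): x'=0.0557, y'=-0.0763
  A cos θ + B sin θ = C:  0.0943·cos θ + -0.1708·sin θ = 0.1226
  γ=atan2(-0.1708,0.0943)=-1.0663;  ψ=arccos(0.6282)=0.8915;  θ1=γ+ψ≈-0.1748
arm 2 (φ=120.0°): x'=-0.0939, y'=-0.0101
  e−x'=0.2439;  (l²−L²−(e−x')²−y'²−z²)/2L = -0.1019
  √(A²+B²)=0.2978;  θ2 = -0.6109+1.9200 ≈ 1.3091
arm 3 (φ=240.0°): x'=0.0382, y'=0.0864
  e−x'=0.1118;  (l²−L²−(e−x')²−y'²−z²)/2L = 0.0964
  √(A²+B²)=0.2041;  θ3 = -0.9913+1.0792 ≈ 0.0878

θ₁ = -0.1748, θ₂ = 1.3091, θ₃ = 0.0878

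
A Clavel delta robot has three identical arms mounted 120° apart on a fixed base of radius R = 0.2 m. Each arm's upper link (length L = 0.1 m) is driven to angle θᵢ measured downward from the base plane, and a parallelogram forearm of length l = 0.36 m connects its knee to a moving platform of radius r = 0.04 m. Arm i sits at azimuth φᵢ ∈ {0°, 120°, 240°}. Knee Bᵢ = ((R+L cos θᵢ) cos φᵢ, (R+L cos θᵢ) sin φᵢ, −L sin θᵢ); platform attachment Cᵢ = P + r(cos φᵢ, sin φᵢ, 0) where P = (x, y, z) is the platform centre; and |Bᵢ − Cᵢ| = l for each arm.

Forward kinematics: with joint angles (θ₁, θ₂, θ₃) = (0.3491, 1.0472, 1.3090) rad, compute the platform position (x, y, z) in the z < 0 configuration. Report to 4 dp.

(0.0831, 0.0244, -0.3501)

centre 1 = (0.2540·cos0.0°, 0.2540·sin0.0°, -0.0342) = (0.2540, 0.0000, -0.0342)
φ2=120.0°: virtual centre (-0.1050, 0.1819, -0.0866), radius l
φ3=240.0°: virtual centre (-0.0929, -0.1610, -0.0966), radius l
eliminate P² terms by subtracting sphere 1 from 2 and 3
plane₁₂: -0.7179x+0.3637y+-0.1048z = -0.0141
Cramer: x(z) = 0.0258-0.1636z;  y(z) = 0.0122-0.0349z
sphere 1 gives Az²+Bz+C=0 with A=1.0280, B=0.1423, C=-0.0762;  B²−4AC=0.3336;  roots -0.3501, 0.2117;  negative root z = -0.3501
x = 0.0831, y = 0.0244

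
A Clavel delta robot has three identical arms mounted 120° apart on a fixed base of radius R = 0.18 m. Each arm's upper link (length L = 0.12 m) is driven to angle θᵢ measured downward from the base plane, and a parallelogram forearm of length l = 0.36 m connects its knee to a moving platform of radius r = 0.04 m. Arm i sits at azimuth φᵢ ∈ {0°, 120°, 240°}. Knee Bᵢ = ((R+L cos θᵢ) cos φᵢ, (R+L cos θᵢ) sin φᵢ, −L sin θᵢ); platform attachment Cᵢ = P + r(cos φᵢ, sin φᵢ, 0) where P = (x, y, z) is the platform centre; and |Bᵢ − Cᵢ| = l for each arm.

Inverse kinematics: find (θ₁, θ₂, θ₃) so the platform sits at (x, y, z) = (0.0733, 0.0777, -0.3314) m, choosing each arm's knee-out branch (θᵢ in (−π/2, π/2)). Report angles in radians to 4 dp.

θ₁ = 0.2617, θ₂ = 0.5238, θ₃ = 1.2220

rotate P by −φ1: (0.0733, 0.0777, -0.3314)
  A cos θ + B sin θ = C:  0.0667·cos θ + -0.3314·sin θ = -0.0213
  γ=atan2(-0.3314,0.0667)=-1.3722;  ψ=arccos(-0.0630)=1.6338;  θ1=γ+ψ≈0.2617
φ2=120.0° → target in arm frame (0.0306, -0.1023)
  e−x'=0.1094;  (l²−L²−(e−x')²−y'²−z²)/2L = -0.0711
  γ=atan2(-0.3314,0.1094)=-1.2521;  ψ=arccos(-0.2037)=1.7759;  θ2=γ+ψ≈0.5238
arm 3 (φ=240.0°): x'=-0.1039, y'=0.0246
  A cos θ + B sin θ = C:  0.2439·cos θ + -0.3314·sin θ = -0.2281
  γ=atan2(-0.3314,0.2439)=-0.9363;  ψ=arccos(-0.5543)=2.1583;  θ3=γ+ψ≈1.2220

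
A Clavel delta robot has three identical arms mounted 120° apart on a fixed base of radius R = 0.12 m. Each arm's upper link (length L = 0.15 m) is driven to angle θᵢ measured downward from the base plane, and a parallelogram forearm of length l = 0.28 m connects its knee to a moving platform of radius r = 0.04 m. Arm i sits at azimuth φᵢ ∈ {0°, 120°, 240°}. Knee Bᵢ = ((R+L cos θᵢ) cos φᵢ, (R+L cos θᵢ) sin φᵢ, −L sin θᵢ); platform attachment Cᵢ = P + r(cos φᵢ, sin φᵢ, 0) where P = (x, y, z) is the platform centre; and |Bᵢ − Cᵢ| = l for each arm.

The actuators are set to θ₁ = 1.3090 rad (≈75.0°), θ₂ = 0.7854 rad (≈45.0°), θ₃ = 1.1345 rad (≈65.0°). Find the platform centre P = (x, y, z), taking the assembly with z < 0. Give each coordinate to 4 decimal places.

(-0.0566, 0.0453, -0.3584)

φ1=0.0°: virtual centre (0.1188, 0.0000, -0.1449), radius l
O2 = (0.1861·cos120.0°, 0.1861·sin120.0°, -0.1061) = (-0.0930, 0.1611, -0.1061)
O3 = (0.1434·cos240.0°, 0.1434·sin240.0°, -0.1359) = (-0.0717, -0.1242, -0.1359)
eliminate P² terms by subtracting sphere 1 from 2 and 3
plane₁₂: -0.4237x+0.3223y+0.0776z = 0.0108
Cramer: x(z) = -0.0173+0.1098z;  y(z) = 0.0107-0.0965z
into |P−O₁|² = l²: 1.0214z² + 0.2578z + -0.0388 = 0;  Δ = 0.2249;  z = -0.3584 or 0.1059 → z<0 root = -0.3584
x = -0.0566, y = 0.0453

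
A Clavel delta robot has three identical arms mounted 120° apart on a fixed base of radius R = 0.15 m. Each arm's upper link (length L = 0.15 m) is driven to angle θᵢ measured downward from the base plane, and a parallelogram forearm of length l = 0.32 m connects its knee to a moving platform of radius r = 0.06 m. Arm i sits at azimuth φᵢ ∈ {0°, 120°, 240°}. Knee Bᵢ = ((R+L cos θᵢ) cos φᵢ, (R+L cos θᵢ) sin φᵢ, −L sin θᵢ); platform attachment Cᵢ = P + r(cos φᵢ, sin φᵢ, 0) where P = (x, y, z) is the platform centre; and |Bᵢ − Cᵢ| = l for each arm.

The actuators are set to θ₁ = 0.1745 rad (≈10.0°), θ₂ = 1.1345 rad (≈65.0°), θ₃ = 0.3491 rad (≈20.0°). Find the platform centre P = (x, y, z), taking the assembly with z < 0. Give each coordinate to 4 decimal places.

(0.0803, -0.1028, -0.2850)

S1 = (0.2377·cos0.0°, 0.2377·sin0.0°, -0.0260) = (0.2377, 0.0000, -0.0260)
arm 2 at φ=120.0°: ρ2 = 0.1534;  S2 = (-0.0767, 0.1328, -0.1359)
S3 = (0.2310·cos240.0°, 0.2310·sin240.0°, -0.0513) = (-0.1155, -0.2000, -0.0513)
|S₂|²−|S₁|² = -0.0152;  |S₃|²−|S₁|² = -0.0012
[-0.6288 0.2657 -0.2198]·P = -0.0152;  [-0.7064 -0.4000 -0.0505]·P = -0.0012
det = 0.4392;  x = 0.0146+-0.2308z,  y = -0.0227+0.2812z
quadratic in z: (1.1323)z²+(0.1423)z+(-0.0514)=0, √Δ=0.5031 → z ∈ {-0.2850, 0.1593}; z = -0.2850 (taking z<0)
x = 0.0803, y = -0.1028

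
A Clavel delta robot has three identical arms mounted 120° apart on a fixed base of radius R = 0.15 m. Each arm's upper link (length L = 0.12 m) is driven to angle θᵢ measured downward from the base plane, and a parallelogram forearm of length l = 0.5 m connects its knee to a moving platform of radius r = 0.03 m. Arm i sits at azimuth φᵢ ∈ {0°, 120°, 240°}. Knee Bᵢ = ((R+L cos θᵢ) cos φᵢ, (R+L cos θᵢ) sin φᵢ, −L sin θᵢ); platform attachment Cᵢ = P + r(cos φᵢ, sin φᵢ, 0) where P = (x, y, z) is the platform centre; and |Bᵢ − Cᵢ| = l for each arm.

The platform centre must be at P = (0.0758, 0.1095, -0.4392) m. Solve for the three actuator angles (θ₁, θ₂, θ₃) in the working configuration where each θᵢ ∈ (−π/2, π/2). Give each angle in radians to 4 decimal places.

θ₁ = -0.1746, θ₂ = -0.0869, θ₃ = 0.6981

φ1=0.0° → target in arm frame (0.0758, 0.1095)
  A cos θ + B sin θ = C:  0.0442·cos θ + -0.4392·sin θ = 0.1198
  γ=atan2(-0.4392,0.0442)=-1.4705;  ψ=arccos(0.2715)=1.2959;  θ1=γ+ψ≈-0.1746
rotate P by −φ2: (0.0569, -0.1204, -0.4392)
  A=0.0631, B=-0.4392, C=(l²−L²−A²−y'²−z²)/(2L)=0.1010
  γ=atan2(-0.4392,0.0631)=-1.4282;  ψ=arccos(0.2275)=1.3412;  θ2=γ+ψ≈-0.0869
arm 3 (φ=240.0°): x'=-0.1327, y'=0.0109
  A cos θ + B sin θ = C:  0.2527·cos θ + -0.4392·sin θ = -0.0887
  θ3 = atan2(B,A) + arccos(C/0.5067) = 0.6981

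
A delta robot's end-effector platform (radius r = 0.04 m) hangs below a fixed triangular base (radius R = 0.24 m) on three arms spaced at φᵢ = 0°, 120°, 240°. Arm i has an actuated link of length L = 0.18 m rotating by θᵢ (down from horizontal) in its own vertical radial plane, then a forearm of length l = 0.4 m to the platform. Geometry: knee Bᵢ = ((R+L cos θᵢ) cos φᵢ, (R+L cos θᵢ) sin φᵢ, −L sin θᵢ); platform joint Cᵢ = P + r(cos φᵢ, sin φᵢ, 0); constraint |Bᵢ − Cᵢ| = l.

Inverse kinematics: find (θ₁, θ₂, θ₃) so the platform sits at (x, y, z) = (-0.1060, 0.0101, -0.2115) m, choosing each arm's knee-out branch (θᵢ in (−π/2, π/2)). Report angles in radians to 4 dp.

rotate P by −φ1: (-0.1060, 0.0101, -0.2115)
  e−x'=0.3060;  (l²−L²−(e−x')²−y'²−z²)/2L = -0.0302
  √(A²+B²)=0.3720;  θ1 = -0.6048+1.6521 ≈ 1.0473
φ2=120.0° → target in arm frame (0.0617, 0.0867)
  e−x'=0.1383;  (l²−L²−(e−x')²−y'²−z²)/2L = 0.1562
  θ2 = atan2(B,A) + arccos(C/0.2527) = -0.0874
rotate P by −φ3: (0.0443, -0.0968, -0.2115)
  A=0.1557, B=-0.2115, C=(l²−L²−A²−y'²−z²)/(2L)=0.1368
  √(A²+B²)=0.2627;  θ3 = -0.9361+1.0232 ≈ 0.0871

θ₁ = 1.0473, θ₂ = -0.0874, θ₃ = 0.0871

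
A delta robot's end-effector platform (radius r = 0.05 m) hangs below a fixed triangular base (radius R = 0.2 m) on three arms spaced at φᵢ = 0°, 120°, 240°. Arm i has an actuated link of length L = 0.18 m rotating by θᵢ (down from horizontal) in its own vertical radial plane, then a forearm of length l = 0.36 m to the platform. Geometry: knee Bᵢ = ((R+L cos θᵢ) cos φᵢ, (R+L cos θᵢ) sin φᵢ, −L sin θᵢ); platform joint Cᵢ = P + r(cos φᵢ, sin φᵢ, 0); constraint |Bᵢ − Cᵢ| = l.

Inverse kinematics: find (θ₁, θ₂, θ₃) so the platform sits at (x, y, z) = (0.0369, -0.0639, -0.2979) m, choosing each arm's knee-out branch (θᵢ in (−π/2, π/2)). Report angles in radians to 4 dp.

θ₁ = 0.4363, θ₂ = 0.9598, θ₃ = 0.4364

φ1=0.0° → target in arm frame (0.0369, -0.0639)
  A=0.1131, B=-0.2979, C=(l²−L²−A²−y'²−z²)/(2L)=-0.0234
  √(A²+B²)=0.3186;  θ1 = -1.2079+1.6443 ≈ 0.4363
arm 2 (φ=120.0°): x'=-0.0738, y'=0.0000
  e−x'=0.2238;  (l²−L²−(e−x')²−y'²−z²)/2L = -0.1156
  γ=atan2(-0.2979,0.2238)=-0.9265;  ψ=arccos(-0.3103)=1.8863;  θ2=γ+ψ≈0.9598
φ3=240.0° → target in arm frame (0.0369, 0.0639)
  A cos θ + B sin θ = C:  0.1131·cos θ + -0.2979·sin θ = -0.0234
  √(A²+B²)=0.3187;  θ3 = -1.2079+1.6443 ≈ 0.4364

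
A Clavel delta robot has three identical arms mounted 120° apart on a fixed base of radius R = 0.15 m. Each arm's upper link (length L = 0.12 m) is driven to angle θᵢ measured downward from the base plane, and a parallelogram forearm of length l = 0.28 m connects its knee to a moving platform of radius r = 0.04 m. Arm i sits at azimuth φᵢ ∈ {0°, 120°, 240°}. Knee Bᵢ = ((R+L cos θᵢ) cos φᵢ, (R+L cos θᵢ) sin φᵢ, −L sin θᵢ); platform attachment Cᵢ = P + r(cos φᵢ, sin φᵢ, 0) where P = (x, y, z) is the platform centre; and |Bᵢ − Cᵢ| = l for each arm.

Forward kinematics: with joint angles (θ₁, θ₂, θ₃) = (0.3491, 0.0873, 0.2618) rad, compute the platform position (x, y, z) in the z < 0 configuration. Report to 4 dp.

arm 1 at φ=0.0°: e+L cos θ1 = 0.2228;  O1 = (0.2228, 0.0000, -0.0410)
O2 = (0.2295·cos120.0°, 0.2295·sin120.0°, -0.0105) = (-0.1148, 0.1988, -0.0105)
O3 = (0.2259·cos240.0°, 0.2259·sin240.0°, -0.0311) = (-0.1130, -0.1956, -0.0311)
subtract pairs → two planes through P
plane₁₂: -0.6751x+0.3976y+0.0612z = 0.0015
det = 0.5311;  x = -0.0016+0.0600z,  y = 0.0010+-0.0519z
sphere 1 gives Az²+Bz+C=0 with A=1.0063, B=0.0551, C=-0.0264;  B²−4AC=0.1092;  roots -0.1915, 0.1368;  negative root z = -0.1915
x = -0.0131, y = 0.0110

(-0.0131, 0.0110, -0.1915)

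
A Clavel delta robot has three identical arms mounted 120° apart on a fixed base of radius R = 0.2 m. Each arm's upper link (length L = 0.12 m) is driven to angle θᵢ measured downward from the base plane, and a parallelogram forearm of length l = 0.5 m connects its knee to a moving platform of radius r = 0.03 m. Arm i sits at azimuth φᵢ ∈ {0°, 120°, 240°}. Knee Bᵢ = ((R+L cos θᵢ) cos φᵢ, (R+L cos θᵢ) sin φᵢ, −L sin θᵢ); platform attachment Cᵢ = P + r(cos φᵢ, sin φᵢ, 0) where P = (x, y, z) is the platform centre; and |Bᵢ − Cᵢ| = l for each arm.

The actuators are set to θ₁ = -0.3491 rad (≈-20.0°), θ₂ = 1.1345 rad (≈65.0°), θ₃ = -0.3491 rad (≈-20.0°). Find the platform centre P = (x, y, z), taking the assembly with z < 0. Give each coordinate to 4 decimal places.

φ1=0.0°: virtual centre (0.2828, 0.0000, 0.0410), radius l
centre 2 = (0.2207·cos120.0°, 0.2207·sin120.0°, -0.1088) = (-0.1104, 0.1911, -0.1088)
centre 3 = (0.2828·cos240.0°, 0.2828·sin240.0°, 0.0410) = (-0.1414, -0.2449, 0.0410)
|centre ₂|²−|centre ₁|² = -0.0211;  |centre ₃|²−|centre ₁|² = 0.0000
linear system: -0.7862x+0.3823y = -0.0211−-0.2996z; -0.8483x+-0.4898y = 0.0000−0.0000z
Cramer: x(z) = 0.0146-0.2069z;  y(z) = -0.0252+0.3583z
into |P−centre ₁|² = l²: 1.1712z² + 0.0108z + -0.1757 = 0;  Δ = 0.8234;  z = -0.3920 or 0.3828 → z<0 root = -0.3920
x = 0.0957, y = -0.1657

(0.0957, -0.1657, -0.3920)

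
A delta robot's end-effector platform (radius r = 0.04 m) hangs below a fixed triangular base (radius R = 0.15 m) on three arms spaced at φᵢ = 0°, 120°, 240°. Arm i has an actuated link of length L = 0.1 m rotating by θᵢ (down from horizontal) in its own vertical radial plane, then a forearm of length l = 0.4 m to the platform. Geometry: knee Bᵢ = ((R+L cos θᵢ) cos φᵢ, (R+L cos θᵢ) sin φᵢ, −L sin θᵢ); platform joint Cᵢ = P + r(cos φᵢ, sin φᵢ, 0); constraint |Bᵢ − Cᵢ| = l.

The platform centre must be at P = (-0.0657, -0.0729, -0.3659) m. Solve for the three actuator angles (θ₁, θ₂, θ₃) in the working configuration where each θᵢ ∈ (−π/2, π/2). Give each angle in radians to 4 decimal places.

rotate P by −φ1: (-0.0657, -0.0729, -0.3659)
  A cos θ + B sin θ = C:  0.1757·cos θ + -0.3659·sin θ = -0.1003
  √(A²+B²)=0.4059;  θ1 = -1.1231+1.8206 ≈ 0.6975
φ2=120.0° → target in arm frame (-0.0303, 0.0933)
  e−x'=0.1403;  (l²−L²−(e−x')²−y'²−z²)/2L = -0.0614
  θ2 = atan2(B,A) + arccos(C/0.3919) = 0.5234
rotate P by −φ3: (0.0960, -0.0204, -0.3659)
  A cos θ + B sin θ = C:  0.0140·cos θ + -0.3659·sin θ = 0.0775
  θ3 = atan2(B,A) + arccos(C/0.3662) = -0.1750

θ₁ = 0.6975, θ₂ = 0.5234, θ₃ = -0.1750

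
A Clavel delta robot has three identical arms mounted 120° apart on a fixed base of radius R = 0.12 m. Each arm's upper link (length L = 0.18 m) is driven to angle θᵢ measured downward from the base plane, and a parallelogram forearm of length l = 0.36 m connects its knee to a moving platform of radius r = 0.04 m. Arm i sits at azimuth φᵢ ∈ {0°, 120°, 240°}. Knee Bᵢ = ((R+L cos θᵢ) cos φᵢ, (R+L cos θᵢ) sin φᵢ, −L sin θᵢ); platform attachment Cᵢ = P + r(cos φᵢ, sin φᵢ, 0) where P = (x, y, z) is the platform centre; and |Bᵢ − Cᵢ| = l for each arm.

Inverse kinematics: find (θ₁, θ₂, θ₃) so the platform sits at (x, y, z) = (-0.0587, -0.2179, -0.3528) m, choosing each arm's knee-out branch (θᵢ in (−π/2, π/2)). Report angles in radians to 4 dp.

φ1=0.0° → target in arm frame (-0.0587, -0.2179)
  A cos θ + B sin θ = C:  0.1387·cos θ + -0.3528·sin θ = -0.2611
  θ1 = atan2(B,A) + arccos(C/0.3791) = 1.1343
rotate P by −φ2: (-0.1594, 0.1598, -0.3528)
  A cos θ + B sin θ = C:  0.2394·cos θ + -0.3528·sin θ = -0.3058
  θ2 = atan2(B,A) + arccos(C/0.4263) = 1.3960
φ3=240.0° → target in arm frame (0.2181, 0.0581)
  A cos θ + B sin θ = C:  -0.1381·cos θ + -0.3528·sin θ = -0.1381
  √(A²+B²)=0.3789;  θ3 = -1.9438+1.9438 ≈ 0.0000

θ₁ = 1.1343, θ₂ = 1.3960, θ₃ = 0.0000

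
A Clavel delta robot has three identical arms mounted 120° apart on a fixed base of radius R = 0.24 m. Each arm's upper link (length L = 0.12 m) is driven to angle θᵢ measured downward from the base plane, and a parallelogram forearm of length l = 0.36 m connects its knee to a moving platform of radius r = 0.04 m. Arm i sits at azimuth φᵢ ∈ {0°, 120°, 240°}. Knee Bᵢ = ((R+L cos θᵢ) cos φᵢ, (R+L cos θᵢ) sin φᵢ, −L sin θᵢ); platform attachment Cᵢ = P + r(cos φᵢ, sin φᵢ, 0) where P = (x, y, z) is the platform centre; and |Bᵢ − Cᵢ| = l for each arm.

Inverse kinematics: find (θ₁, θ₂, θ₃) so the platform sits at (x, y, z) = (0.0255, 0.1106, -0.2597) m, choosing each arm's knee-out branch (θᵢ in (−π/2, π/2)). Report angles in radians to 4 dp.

φ1=0.0° → target in arm frame (0.0255, 0.1106)
  e−x'=0.1745;  (l²−L²−(e−x')²−y'²−z²)/2L = 0.0211
  θ1 = atan2(B,A) + arccos(C/0.3129) = 0.5240
rotate P by −φ2: (0.0830, -0.0774, -0.2597)
  A=0.1170, B=-0.2597, C=(l²−L²−A²−y'²−z²)/(2L)=0.1170
  γ=atan2(-0.2597,0.1170)=-1.1476;  ψ=arccos(0.4109)=1.1474;  θ2=γ+ψ≈-0.0002
arm 3 (φ=240.0°): x'=-0.1085, y'=-0.0332
  A=0.3085, B=-0.2597, C=(l²−L²−A²−y'²−z²)/(2L)=-0.2022
  √(A²+B²)=0.4033;  θ3 = -0.6997+2.0961 ≈ 1.3965

θ₁ = 0.5240, θ₂ = -0.0002, θ₃ = 1.3965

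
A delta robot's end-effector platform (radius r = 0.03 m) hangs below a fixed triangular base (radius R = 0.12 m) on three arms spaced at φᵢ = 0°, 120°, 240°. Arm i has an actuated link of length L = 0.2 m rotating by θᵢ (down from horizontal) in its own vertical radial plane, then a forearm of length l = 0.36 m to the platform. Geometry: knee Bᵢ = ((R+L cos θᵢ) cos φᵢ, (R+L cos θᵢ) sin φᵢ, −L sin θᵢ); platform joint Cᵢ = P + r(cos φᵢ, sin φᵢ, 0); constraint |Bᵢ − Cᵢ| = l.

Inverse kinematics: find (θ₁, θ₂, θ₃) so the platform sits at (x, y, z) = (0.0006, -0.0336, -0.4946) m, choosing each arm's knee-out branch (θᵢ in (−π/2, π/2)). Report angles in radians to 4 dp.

φ1=0.0° → target in arm frame (0.0006, -0.0336)
  e−x'=0.0894;  (l²−L²−(e−x')²−y'²−z²)/2L = -0.4104
  √(A²+B²)=0.5026;  θ1 = -1.3920+2.5261 ≈ 1.1341
rotate P by −φ2: (-0.0294, 0.0163, -0.4946)
  e−x'=0.1194;  (l²−L²−(e−x')²−y'²−z²)/2L = -0.4239
  θ2 = atan2(B,A) + arccos(C/0.5088) = 1.2215
rotate P by −φ3: (0.0288, 0.0173, -0.4946)
  A=0.0612, B=-0.4946, C=(l²−L²−A²−y'²−z²)/(2L)=-0.3977
  θ3 = atan2(B,A) + arccos(C/0.4984) = 1.0470

θ₁ = 1.1341, θ₂ = 1.2215, θ₃ = 1.0470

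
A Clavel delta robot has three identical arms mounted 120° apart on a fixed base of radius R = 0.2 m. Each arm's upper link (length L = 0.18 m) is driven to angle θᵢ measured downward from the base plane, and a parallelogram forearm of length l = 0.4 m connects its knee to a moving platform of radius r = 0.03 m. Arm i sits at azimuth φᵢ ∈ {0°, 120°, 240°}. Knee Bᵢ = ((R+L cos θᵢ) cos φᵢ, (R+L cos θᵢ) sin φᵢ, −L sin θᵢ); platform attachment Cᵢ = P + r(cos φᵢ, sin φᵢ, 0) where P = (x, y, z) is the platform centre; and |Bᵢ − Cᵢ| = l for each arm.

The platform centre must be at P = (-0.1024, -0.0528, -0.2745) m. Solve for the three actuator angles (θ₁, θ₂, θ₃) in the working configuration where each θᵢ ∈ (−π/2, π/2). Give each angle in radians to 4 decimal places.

φ1=0.0° → target in arm frame (-0.1024, -0.0528)
  e−x'=0.2724;  (l²−L²−(e−x')²−y'²−z²)/2L = -0.0687
  γ=atan2(-0.2745,0.2724)=-0.7892;  ψ=arccos(-0.1777)=1.7494;  θ1=γ+ψ≈0.9602
arm 2 (φ=120.0°): x'=0.0055, y'=0.1151
  A=0.1645, B=-0.2745, C=(l²−L²−A²−y'²−z²)/(2L)=0.0332
  √(A²+B²)=0.3200;  θ2 = -1.0308+1.4670 ≈ 0.4362
φ3=240.0° → target in arm frame (0.0969, -0.0623)
  e−x'=0.0731;  (l²−L²−(e−x')²−y'²−z²)/2L = 0.1195
  √(A²+B²)=0.2841;  θ3 = -1.3106+1.1365 ≈ -0.1741

θ₁ = 0.9602, θ₂ = 0.4362, θ₃ = -0.1741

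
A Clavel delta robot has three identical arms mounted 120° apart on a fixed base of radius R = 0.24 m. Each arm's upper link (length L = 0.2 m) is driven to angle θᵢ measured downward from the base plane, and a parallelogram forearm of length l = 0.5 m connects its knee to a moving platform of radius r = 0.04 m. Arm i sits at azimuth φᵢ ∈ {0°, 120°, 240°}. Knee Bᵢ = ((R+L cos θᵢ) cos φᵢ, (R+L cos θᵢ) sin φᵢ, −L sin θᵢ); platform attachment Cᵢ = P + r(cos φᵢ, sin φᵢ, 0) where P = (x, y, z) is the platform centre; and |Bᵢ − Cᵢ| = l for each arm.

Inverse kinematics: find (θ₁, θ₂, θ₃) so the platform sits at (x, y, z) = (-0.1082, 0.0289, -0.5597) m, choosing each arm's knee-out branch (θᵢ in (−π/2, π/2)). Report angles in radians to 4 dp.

arm 1 (φ=0.0°): x'=-0.1082, y'=0.0289
  e−x'=0.3082;  (l²−L²−(e−x')²−y'²−z²)/2L = -0.4977
  θ1 = atan2(B,A) + arccos(C/0.6389) = 1.3964
φ2=120.0° → target in arm frame (0.0791, 0.0793)
  A cos θ + B sin θ = C:  0.1209·cos θ + -0.5597·sin θ = -0.3104
  √(A²+B²)=0.5726;  θ2 = -1.3581+2.1437 ≈ 0.7856
arm 3 (φ=240.0°): x'=0.0291, y'=-0.1082
  e−x'=0.1709;  (l²−L²−(e−x')²−y'²−z²)/2L = -0.3604
  γ=atan2(-0.5597,0.1709)=-1.2744;  ψ=arccos(-0.6159)=2.2343;  θ3=γ+ψ≈0.9599

θ₁ = 1.3964, θ₂ = 0.7856, θ₃ = 0.9599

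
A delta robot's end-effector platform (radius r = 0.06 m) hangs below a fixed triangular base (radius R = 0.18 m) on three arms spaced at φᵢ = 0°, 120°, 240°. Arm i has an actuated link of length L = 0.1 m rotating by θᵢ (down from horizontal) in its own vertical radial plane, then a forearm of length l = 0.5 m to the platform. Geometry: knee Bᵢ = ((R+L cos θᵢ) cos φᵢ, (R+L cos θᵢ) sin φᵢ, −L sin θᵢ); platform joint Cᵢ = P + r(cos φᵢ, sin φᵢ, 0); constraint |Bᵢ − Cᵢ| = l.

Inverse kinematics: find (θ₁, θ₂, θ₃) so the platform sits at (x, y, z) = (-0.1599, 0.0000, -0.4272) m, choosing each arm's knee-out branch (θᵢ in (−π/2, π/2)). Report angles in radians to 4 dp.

rotate P by −φ1: (-0.1599, 0.0000, -0.4272)
  A=0.2799, B=-0.4272, C=(l²−L²−A²−y'²−z²)/(2L)=-0.1042
  γ=atan2(-0.4272,0.2799)=-0.9908;  ψ=arccos(-0.2041)=1.7763;  θ1=γ+ψ≈0.7855
φ2=120.0° → target in arm frame (0.0799, 0.1385)
  A=0.0401, B=-0.4272, C=(l²−L²−A²−y'²−z²)/(2L)=0.1836
  γ=atan2(-0.4272,0.0401)=-1.4773;  ψ=arccos(0.4279)=1.1286;  θ2=γ+ψ≈-0.3487
rotate P by −φ3: (0.0800, -0.1385, -0.4272)
  e−x'=0.0400;  (l²−L²−(e−x')²−y'²−z²)/2L = 0.1836
  θ3 = atan2(B,A) + arccos(C/0.4291) = -0.3487

θ₁ = 0.7855, θ₂ = -0.3487, θ₃ = -0.3487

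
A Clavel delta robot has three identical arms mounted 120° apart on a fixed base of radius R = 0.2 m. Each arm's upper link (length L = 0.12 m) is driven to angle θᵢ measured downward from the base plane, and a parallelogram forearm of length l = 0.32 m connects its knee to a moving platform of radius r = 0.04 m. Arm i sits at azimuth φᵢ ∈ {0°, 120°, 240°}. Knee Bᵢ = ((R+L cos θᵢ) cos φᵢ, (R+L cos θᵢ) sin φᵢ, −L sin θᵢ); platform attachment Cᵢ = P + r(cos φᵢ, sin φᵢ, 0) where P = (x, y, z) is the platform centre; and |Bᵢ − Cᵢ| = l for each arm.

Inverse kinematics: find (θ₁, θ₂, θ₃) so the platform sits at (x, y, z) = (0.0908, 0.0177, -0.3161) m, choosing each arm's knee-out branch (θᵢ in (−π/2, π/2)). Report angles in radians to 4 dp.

θ₁ = 0.4365, θ₂ = 1.2219, θ₃ = 1.3962

rotate P by −φ1: (0.0908, 0.0177, -0.3161)
  A=0.0692, B=-0.3161, C=(l²−L²−A²−y'²−z²)/(2L)=-0.0709
  γ=atan2(-0.3161,0.0692)=-1.3553;  ψ=arccos(-0.2192)=1.7918;  θ1=γ+ψ≈0.4365
arm 2 (φ=120.0°): x'=-0.0301, y'=-0.0875
  A cos θ + B sin θ = C:  0.1901·cos θ + -0.3161·sin θ = -0.2321
  √(A²+B²)=0.3688;  θ2 = -1.0294+2.2513 ≈ 1.2219
rotate P by −φ3: (-0.0607, 0.0698, -0.3161)
  e−x'=0.2207;  (l²−L²−(e−x')²−y'²−z²)/2L = -0.2730
  √(A²+B²)=0.3855;  θ3 = -0.9612+2.3575 ≈ 1.3962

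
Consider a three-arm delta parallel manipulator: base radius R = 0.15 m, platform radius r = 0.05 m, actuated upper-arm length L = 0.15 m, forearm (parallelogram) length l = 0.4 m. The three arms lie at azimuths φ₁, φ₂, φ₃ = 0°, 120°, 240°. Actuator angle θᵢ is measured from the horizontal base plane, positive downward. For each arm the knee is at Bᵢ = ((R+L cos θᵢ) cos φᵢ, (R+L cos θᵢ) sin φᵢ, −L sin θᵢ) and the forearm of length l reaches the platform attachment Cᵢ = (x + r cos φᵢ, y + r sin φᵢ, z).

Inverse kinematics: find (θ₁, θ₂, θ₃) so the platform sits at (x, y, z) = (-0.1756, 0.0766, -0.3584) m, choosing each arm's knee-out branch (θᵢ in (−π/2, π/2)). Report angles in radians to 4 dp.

rotate P by −φ1: (-0.1756, 0.0766, -0.3584)
  A=0.2756, B=-0.3584, C=(l²−L²−A²−y'²−z²)/(2L)=-0.2426
  θ1 = atan2(B,A) + arccos(C/0.4521) = 1.2219
arm 2 (φ=120.0°): x'=0.1541, y'=0.1138
  e−x'=-0.0541;  (l²−L²−(e−x')²−y'²−z²)/2L = -0.0228
  √(A²+B²)=0.3625;  θ2 = -1.7207+1.6336 ≈ -0.0871
φ3=240.0° → target in arm frame (0.0215, -0.1904)
  A=0.0785, B=-0.3584, C=(l²−L²−A²−y'²−z²)/(2L)=-0.1112
  γ=atan2(-0.3584,0.0785)=-1.3551;  ψ=arccos(-0.3031)=1.8787;  θ3=γ+ψ≈0.5237

θ₁ = 1.2219, θ₂ = -0.0871, θ₃ = 0.5237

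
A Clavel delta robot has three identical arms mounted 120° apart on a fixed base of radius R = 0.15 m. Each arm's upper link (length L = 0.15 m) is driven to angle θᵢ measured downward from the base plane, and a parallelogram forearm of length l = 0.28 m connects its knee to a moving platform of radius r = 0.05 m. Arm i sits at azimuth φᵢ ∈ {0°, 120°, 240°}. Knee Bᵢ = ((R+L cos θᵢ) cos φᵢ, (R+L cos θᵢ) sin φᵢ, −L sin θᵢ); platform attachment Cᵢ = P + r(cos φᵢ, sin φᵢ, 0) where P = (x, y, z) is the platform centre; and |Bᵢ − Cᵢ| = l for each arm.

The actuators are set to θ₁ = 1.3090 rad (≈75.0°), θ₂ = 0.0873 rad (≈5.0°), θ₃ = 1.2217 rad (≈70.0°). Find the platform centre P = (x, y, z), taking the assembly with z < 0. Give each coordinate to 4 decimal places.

arm 1 at φ=0.0°: ρ1 = 0.1388;  S1 = (0.1388, 0.0000, -0.1449)
S2 = (0.2494·cos120.0°, 0.2494·sin120.0°, -0.0131) = (-0.1247, 0.2160, -0.0131)
arm 3 at φ=240.0°: ρ3 = 0.1513;  S3 = (-0.0757, -0.1310, -0.1410)
|S₂|²−|S₁|² = 0.0221;  |S₃|²−|S₁|² = 0.0025
[-0.5271 0.4320 0.2636]·P = 0.0221;  [-0.4290 -0.2621 0.0079]·P = 0.0025
det = 0.3234;  x = -0.0213+0.2241z,  y = 0.0253+-0.3368z
into |P−S₁|² = l²: 1.1636z² + 0.2010z + -0.0311 = 0;  Δ = 0.1854;  z = -0.2714 or 0.0986 → z<0 root = -0.2714
x = -0.0821, y = 0.1167

(-0.0821, 0.1167, -0.2714)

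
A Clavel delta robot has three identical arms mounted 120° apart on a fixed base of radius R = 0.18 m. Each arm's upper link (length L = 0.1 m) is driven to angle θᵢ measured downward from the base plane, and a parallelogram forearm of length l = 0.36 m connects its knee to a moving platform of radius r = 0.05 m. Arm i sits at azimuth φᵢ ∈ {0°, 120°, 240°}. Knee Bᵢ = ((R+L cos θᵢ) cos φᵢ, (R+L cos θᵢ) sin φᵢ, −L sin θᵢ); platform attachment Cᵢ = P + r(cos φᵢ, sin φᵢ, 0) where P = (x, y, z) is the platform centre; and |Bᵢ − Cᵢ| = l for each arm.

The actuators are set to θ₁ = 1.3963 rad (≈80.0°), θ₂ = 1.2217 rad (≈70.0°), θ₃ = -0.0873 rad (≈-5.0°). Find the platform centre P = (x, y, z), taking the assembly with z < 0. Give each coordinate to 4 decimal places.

(-0.0901, -0.1191, -0.3415)

S1 = (0.1474·cos0.0°, 0.1474·sin0.0°, -0.0985) = (0.1474, 0.0000, -0.0985)
S2 = (0.1642·cos120.0°, 0.1642·sin120.0°, -0.0940) = (-0.0821, 0.1422, -0.0940)
φ3=240.0°: virtual centre (-0.1148, -0.1989, 0.0087), radius l
subtract pairs → two planes through P
plane₁₂: -0.4589x+0.2844y+0.0090z = 0.0044
det = 0.3316;  x = -0.0236+0.1947z,  y = -0.0227+0.2824z
sphere 1 gives Az²+Bz+C=0 with A=1.1177, B=0.1176, C=-0.0902;  B²−4AC=0.4169;  roots -0.3415, 0.2362;  negative root z = -0.3415
x = -0.0901, y = -0.1191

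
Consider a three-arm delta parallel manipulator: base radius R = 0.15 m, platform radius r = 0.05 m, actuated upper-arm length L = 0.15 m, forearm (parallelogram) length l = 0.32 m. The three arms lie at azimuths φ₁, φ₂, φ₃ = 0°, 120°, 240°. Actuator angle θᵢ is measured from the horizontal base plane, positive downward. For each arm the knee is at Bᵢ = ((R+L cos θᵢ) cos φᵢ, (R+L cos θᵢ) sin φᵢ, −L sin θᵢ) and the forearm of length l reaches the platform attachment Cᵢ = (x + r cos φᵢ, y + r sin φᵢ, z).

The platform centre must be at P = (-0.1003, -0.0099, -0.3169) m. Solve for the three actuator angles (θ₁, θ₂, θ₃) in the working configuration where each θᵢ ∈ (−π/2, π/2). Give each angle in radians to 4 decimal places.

rotate P by −φ1: (-0.1003, -0.0099, -0.3169)
  e−x'=0.2003;  (l²−L²−(e−x')²−y'²−z²)/2L = -0.2025
  γ=atan2(-0.3169,0.2003)=-1.0071;  ψ=arccos(-0.5401)=2.1413;  θ1=γ+ψ≈1.1342
rotate P by −φ2: (0.0416, 0.0918, -0.3169)
  A cos θ + B sin θ = C:  0.0584·cos θ + -0.3169·sin θ = -0.1079
  √(A²+B²)=0.3222;  θ2 = -1.3885+1.9122 ≈ 0.5237
φ3=240.0° → target in arm frame (0.0587, -0.0819)
  A cos θ + B sin θ = C:  0.0413·cos θ + -0.3169·sin θ = -0.0965
  γ=atan2(-0.3169,0.0413)=-1.4413;  ψ=arccos(-0.3018)=1.8774;  θ3=γ+ψ≈0.4362

θ₁ = 1.1342, θ₂ = 0.5237, θ₃ = 0.4362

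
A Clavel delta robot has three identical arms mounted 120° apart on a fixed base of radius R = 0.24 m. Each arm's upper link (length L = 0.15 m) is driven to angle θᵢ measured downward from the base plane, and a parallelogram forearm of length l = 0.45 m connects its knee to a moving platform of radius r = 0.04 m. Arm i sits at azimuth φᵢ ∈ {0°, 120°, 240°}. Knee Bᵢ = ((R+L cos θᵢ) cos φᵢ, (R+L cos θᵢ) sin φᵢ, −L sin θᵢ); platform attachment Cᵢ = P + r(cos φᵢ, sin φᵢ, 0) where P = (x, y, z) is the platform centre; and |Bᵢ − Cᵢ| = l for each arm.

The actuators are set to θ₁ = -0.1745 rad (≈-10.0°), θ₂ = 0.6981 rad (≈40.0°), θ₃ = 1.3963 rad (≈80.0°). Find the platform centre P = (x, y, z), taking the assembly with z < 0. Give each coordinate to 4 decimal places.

(0.1524, 0.0928, -0.3686)

φ1=0.0°: virtual centre (0.3477, 0.0000, 0.0260), radius l
arm 2 at φ=120.0°: e+L cos θ2 = 0.3149;  centre 2 = (-0.1575, 0.2727, -0.0964)
centre 3 = (0.2260·cos240.0°, 0.2260·sin240.0°, -0.1477) = (-0.1130, -0.1958, -0.1477)
subtract pairs → two planes through P
plane₁₂: -1.0104x+0.5454y+-0.2449z = -0.0131
det = 0.8982;  x = 0.0353+-0.3178z,  y = 0.0413+-0.1397z
into |P−centre ₁|² = l²: 1.1205z² + 0.1350z + -0.1025 = 0;  Δ = 0.4776;  z = -0.3686 or 0.2482 → z<0 root = -0.3686
x = 0.1524, y = 0.0928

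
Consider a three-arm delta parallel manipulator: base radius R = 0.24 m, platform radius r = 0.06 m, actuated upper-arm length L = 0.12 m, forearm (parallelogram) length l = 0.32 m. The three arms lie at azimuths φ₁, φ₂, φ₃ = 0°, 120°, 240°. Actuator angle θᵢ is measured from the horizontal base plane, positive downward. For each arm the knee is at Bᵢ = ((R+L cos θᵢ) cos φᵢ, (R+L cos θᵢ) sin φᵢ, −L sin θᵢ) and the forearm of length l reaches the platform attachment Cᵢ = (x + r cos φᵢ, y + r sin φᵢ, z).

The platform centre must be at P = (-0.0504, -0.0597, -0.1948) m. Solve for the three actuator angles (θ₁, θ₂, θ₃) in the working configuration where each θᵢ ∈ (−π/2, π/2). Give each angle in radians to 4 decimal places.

θ₁ = 0.9601, θ₂ = 0.7851, θ₃ = -0.3488

rotate P by −φ1: (-0.0504, -0.0597, -0.1948)
  e−x'=0.2304;  (l²−L²−(e−x')²−y'²−z²)/2L = -0.0275
  θ1 = atan2(B,A) + arccos(C/0.3017) = 0.9601
φ2=120.0° → target in arm frame (-0.0265, 0.0735)
  e−x'=0.2065;  (l²−L²−(e−x')²−y'²−z²)/2L = 0.0084
  √(A²+B²)=0.2839;  θ2 = -0.7562+1.5413 ≈ 0.7851
φ3=240.0° → target in arm frame (0.0769, -0.0138)
  A cos θ + B sin θ = C:  0.1031·cos θ + -0.1948·sin θ = 0.1635
  √(A²+B²)=0.2204;  θ3 = -1.0840+0.7352 ≈ -0.3488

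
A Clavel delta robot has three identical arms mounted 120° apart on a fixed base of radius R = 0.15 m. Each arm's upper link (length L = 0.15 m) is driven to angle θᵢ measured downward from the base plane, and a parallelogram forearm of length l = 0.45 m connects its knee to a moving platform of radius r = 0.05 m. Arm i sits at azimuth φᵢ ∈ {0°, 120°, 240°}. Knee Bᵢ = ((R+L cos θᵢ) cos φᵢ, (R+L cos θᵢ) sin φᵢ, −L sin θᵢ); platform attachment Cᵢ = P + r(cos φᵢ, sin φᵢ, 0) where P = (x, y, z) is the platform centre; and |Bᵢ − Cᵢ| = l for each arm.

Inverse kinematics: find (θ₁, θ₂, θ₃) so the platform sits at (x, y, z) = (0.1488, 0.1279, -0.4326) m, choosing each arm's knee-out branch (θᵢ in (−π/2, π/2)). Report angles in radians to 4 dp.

arm 1 (φ=0.0°): x'=0.1488, y'=0.1279
  A=-0.0488, B=-0.4326, C=(l²−L²−A²−y'²−z²)/(2L)=-0.0863
  √(A²+B²)=0.4353;  θ1 = -1.6831+1.7703 ≈ 0.0872
arm 2 (φ=120.0°): x'=0.0364, y'=-0.1928
  A=0.0636, B=-0.4326, C=(l²−L²−A²−y'²−z²)/(2L)=-0.1612
  √(A²+B²)=0.4373;  θ2 = -1.4247+1.9484 ≈ 0.5237
arm 3 (φ=240.0°): x'=-0.1852, y'=0.0649
  A=0.2852, B=-0.4326, C=(l²−L²−A²−y'²−z²)/(2L)=-0.3089
  √(A²+B²)=0.5181;  θ3 = -0.9880+2.2096 ≈ 1.2216

θ₁ = 0.0872, θ₂ = 0.5237, θ₃ = 1.2216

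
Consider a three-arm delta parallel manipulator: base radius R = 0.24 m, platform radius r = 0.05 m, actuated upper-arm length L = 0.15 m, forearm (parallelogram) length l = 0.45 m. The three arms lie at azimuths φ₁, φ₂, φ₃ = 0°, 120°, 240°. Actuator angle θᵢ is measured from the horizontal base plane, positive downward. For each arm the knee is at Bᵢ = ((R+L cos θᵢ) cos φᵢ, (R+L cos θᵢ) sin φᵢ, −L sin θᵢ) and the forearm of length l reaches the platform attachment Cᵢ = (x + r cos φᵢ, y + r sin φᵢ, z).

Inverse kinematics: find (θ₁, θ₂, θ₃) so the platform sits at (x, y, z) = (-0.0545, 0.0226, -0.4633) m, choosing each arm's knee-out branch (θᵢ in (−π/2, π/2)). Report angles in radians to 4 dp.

θ₁ = 1.1342, θ₂ = 0.6981, θ₃ = 0.8726

rotate P by −φ1: (-0.0545, 0.0226, -0.4633)
  A=0.2445, B=-0.4633, C=(l²−L²−A²−y'²−z²)/(2L)=-0.3165
  √(A²+B²)=0.5239;  θ1 = -1.0852+2.2194 ≈ 1.1342
rotate P by −φ2: (0.0468, 0.0359, -0.4633)
  A cos θ + B sin θ = C:  0.1432·cos θ + -0.4633·sin θ = -0.1881
  θ2 = atan2(B,A) + arccos(C/0.4849) = 0.6981
rotate P by −φ3: (0.0077, -0.0585, -0.4633)
  e−x'=0.1823;  (l²−L²−(e−x')²−y'²−z²)/2L = -0.2377
  θ3 = atan2(B,A) + arccos(C/0.4979) = 0.8726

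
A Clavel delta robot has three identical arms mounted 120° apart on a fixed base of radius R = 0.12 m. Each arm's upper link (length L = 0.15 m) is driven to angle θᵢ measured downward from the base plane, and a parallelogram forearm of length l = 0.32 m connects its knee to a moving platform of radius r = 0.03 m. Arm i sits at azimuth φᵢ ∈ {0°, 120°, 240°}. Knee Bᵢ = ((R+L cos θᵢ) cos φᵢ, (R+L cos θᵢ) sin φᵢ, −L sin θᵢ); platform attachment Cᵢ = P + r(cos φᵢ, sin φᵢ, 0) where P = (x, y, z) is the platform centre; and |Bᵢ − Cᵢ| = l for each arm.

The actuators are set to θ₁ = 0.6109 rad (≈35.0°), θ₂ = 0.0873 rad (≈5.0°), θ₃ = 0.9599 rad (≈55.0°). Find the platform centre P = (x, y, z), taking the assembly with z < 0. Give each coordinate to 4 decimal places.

φ1=0.0°: virtual centre (0.2129, 0.0000, -0.0860), radius l
arm 2 at φ=120.0°: (R−r)+L cos θ2 = 0.2394;  centre 2 = (-0.1197, 0.2074, -0.0131)
arm 3 at φ=240.0°: (R−r)+L cos θ3 = 0.1760;  centre 3 = (-0.0880, -0.1525, -0.1229)
|centre ₂|²−|centre ₁|² = 0.0048;  |centre ₃|²−|centre ₁|² = -0.0066
linear system: -0.6652x+0.4147y = 0.0048−0.1459z; -0.6018x+-0.3049y = -0.0066−-0.0737z
det = 0.4524;  x = 0.0029+0.0308z,  y = 0.0161+-0.3024z
into |P−centre ₁|² = l²: 1.0924z² + 0.1494z + -0.0506 = 0;  Δ = 0.2436;  z = -0.2943 or 0.1575 → z<0 root = -0.2943
x = -0.0062, y = 0.1051

(-0.0062, 0.1051, -0.2943)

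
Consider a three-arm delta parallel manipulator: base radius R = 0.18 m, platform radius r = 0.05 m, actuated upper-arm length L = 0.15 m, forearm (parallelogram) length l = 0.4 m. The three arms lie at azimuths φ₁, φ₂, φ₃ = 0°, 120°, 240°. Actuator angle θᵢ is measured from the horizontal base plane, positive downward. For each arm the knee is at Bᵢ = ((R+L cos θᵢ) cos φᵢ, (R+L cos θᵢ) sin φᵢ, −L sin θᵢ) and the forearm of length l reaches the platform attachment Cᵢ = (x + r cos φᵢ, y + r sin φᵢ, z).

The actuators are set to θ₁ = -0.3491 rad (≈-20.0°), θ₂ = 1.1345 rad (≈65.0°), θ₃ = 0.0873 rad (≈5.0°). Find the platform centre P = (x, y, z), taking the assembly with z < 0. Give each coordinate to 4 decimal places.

(0.1195, -0.1286, -0.2958)

arm 1 at φ=0.0°: (R−r)+L cos θ1 = 0.2710;  O1 = (0.2710, 0.0000, 0.0513)
O2 = (0.1934·cos120.0°, 0.1934·sin120.0°, -0.1359) = (-0.0967, 0.1675, -0.1359)
φ3=240.0°: virtual centre (-0.1397, -0.2420, -0.0131), radius l
subtract pairs → two planes through P
[-0.7353 0.3350 -0.3745]·P = -0.0202;  [-0.8213 -0.4840 -0.1288]·P = 0.0022
det = 0.6310;  x = 0.0143+-0.3556z,  y = -0.0288+0.3374z
quadratic in z: (1.2403)z²+(0.0605)z+(-0.0907)=0, √Δ=0.6734 → z ∈ {-0.2958, 0.2471}; z = -0.2958 (taking z<0)
x = 0.1195, y = -0.1286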